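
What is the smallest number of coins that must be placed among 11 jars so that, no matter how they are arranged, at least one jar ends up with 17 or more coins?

With 176 coins one could put exactly 16 in each of the 11 jars, and no jar would reach 17.
One more coin must land in a jar that already has 16, giving it 17.
So 11 × 16 + 1 = 177 coins are required.

177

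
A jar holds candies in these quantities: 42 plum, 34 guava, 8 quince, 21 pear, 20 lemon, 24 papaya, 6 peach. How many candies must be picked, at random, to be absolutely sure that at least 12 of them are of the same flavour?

70

An adversary could hand out at most 11 candies per flavour (quince, peach run out sooner): 11 + 11 + 8 + 11 + 11 + 11 + 6 = 69 candies and still no flavour has 12.
By the pigeonhole principle, one more candy lands in a flavour already at 11, so 70 draws are enough and 69 are not.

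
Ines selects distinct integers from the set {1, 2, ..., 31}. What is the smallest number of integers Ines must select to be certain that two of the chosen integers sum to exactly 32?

17

Group the elements by complementary pair {x, 32−x}: {1,31}, {2,30}, {3,29}, …, giving 15 two-element pairs and the single value 16 (it cannot pair with itself since the integers are distinct).
By pigeonhole, treating each of those 16 groups as a pigeonhole, one can pick one integer per group — 16 integers — with no two summing to 32.
The 17th integer lands in an occupied pair, forcing a sum of 32.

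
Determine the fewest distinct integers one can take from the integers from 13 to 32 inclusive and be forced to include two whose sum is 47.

12

A set avoiding the sum 47 can contain at most one of each pair {x, 47−x}, plus the 2 elements whose complement lies outside the range.
The integers 13, …, 23 (11 of them) are such a set: any two sum to at least 13+14 = 27 and at most 22+23 = 45 < 47.
Any 12th integer completes one of the 9 pairs, so 12 choices force a sum of 47.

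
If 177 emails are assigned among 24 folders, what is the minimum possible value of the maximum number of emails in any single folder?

8

Pigeonhole: the 24 folders are the holes and the 177 emails are the pigeons.
If every folder held at most 7 emails, the total would be at most 24 × 7 = 168, which is less than 177.
So some folder holds at least ⌈177/24⌉ = 8 emails.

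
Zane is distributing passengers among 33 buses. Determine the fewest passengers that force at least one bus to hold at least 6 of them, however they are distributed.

With 165 passengers one could put exactly 5 in each of the 33 buses, and no bus would reach 6.
By the pigeonhole principle, one more passenger must land in a bus that already has 5, giving it 6.
So 33 × 5 + 1 = 166 passengers are required.

166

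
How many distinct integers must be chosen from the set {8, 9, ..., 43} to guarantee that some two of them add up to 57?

A set avoiding the sum 57 can contain at most one of each pair {x, 57−x}, plus the 6 elements whose complement lies outside the range.
The integers 8, …, 28 (21 of them) are such a set: any two sum to at least 8+9 = 17 and at most 27+28 = 55 < 57.
Any 22nd integer completes one of the 15 pairs, so 22 choices force a sum of 57.

22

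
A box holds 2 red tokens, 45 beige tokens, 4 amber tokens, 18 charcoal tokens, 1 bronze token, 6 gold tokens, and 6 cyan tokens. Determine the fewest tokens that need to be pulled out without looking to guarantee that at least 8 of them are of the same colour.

An adversary could hand out at most 7 tokens per colour (5 colours run out sooner): 2 + 7 + 4 + 7 + 1 + 6 + 6 = 33 tokens and still no colour has 8.
Pigeonhole: one more token lands in a colour already at 7, so 34 draws are enough and 33 are not.

34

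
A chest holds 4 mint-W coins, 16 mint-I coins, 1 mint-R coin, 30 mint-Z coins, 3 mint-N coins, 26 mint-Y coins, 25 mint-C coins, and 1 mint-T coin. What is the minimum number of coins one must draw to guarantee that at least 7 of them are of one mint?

34

Put each drawn coin into a box by mint. The largest draw with every box below 7 takes min(count, 6) from each mint; mints with fewer than 6 contribute all they have.
Σ min(cᵢ, 6) = 4 + 6 + 1 + 6 + 3 + 6 + 6 + 1 = 33.
Draw number 33 + 1 = 34 must push one box to 7.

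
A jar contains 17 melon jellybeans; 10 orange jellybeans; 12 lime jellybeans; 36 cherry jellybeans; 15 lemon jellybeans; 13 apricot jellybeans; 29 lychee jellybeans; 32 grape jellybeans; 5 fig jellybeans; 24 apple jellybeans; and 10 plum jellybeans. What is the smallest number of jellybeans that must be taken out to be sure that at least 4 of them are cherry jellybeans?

171

In the worst case for collecting cherry jellybeans, every non-cherry jellybean comes out first.
There are 17 + 10 + 12 + 15 + 13 + 29 + 32 + 5 + 24 + 10 = 167 non-cherry jellybeans altogether.
After those, each further jellybean must be cherry, so 167 + 4 = 171 draws guarantee 4 cherry jellybeans.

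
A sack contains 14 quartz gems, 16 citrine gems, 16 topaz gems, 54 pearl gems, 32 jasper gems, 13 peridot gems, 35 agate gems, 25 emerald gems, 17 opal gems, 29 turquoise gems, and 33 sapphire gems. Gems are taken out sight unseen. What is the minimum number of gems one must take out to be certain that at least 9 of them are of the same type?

An adversary could hand out at most 8 gems per type: 8 + 8 + 8 + 8 + 8 + 8 + 8 + 8 + 8 + 8 + 8 = 88 gems and still no type has 9.
One more gem lands in a type already at 8, so 89 draws are enough and 88 are not.

89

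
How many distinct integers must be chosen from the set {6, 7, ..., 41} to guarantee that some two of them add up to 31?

27

Two chosen integers sum to 31 exactly when both halves of some pair {x, 31−x} with 6 ≤ x ≤ 31−x ≤ 25 are chosen — 10 such pairs.
The remaining 16 elements (those with no distinct partner in range) can never complete a 31-sum, so the worst case takes all of them and one from each pair: 16 + 10 = 26.
By pigeonhole, the 27th integer has to be the second member of some pair, so 26 + 1 = 27.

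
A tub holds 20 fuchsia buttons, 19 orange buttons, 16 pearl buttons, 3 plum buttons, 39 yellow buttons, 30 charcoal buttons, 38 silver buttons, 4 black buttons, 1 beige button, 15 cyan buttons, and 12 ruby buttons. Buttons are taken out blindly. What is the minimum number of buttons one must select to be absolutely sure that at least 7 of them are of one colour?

Pigeonhole: put each drawn button into a box by colour. The largest draw with every box below 7 takes min(count, 6) from each colour; colours with fewer than 6 contribute all they have.
Σ min(cᵢ, 6) = 6 + 6 + 6 + 3 + 6 + 6 + 6 + 4 + 1 + 6 + 6 = 56.
Draw number 56 + 1 = 57 must push one box to 7.

57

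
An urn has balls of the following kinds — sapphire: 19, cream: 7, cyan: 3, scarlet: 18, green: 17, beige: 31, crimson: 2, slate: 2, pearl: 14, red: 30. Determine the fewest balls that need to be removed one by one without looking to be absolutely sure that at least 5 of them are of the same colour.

36

The 10 colours are the holes; the balls drawn are the pigeons.
To avoid 5 of any one colour, the worst case takes at most 4 of each colour, or every ball of a colour that has fewer than 4.
That gives 4 + 4 + 3 + 4 + 4 + 4 + 2 + 2 + 4 + 4 = 35 balls with no colour reaching 5.
The next ball forces some colour to 5, so 35 + 1 = 36.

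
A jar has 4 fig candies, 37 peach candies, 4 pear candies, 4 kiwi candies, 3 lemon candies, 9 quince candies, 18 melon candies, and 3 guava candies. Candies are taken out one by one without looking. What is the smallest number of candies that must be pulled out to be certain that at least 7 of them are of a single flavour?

An adversary could hand out at most 6 candies per flavour (5 flavours run out sooner): 4 + 6 + 4 + 4 + 3 + 6 + 6 + 3 = 36 candies and still no flavour has 7.
By pigeonhole, one more candy lands in a flavour already at 6, so 37 draws are enough and 36 are not.

37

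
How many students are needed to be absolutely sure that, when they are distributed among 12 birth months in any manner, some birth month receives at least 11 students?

With 120 students one could put exactly 10 in each of the 12 birth months, and no birth month would reach 11.
One more student must land in a birth month that already has 10, giving it 11.
So 12 × 10 + 1 = 121 students are required.

121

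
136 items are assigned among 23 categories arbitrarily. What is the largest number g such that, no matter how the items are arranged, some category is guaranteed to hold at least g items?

6

Pigeonhole: the 23 categories are the holes and the 136 items are the pigeons.
If every category held at most 5 items, the total would be at most 23 × 5 = 115, which is less than 136.
So some category holds at least ⌈136/23⌉ = 6 items.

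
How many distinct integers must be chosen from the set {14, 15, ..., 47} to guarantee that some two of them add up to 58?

20

Two chosen integers sum to 58 exactly when both halves of some pair {x, 58−x} with 14 ≤ x ≤ 58−x ≤ 44 are chosen — 15 such pairs.
The remaining 4 elements (those with no distinct partner in range) can never complete a 58-sum, so the worst case takes all of them and one from each pair: 4 + 15 = 19.
Pigeonhole: the 20th integer has to be the second member of some pair, so 19 + 1 = 20.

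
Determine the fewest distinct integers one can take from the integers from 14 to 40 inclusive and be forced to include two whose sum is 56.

16

Two chosen integers sum to 56 exactly when both halves of some pair {x, 56−x} with 16 ≤ x ≤ 56−x ≤ 40 are chosen — 12 such pairs.
The remaining 3 elements (those with no distinct partner in range) can never complete a 56-sum, so the worst case takes all of them and one from each pair: 3 + 12 = 15.
The 16th integer has to be the second member of some pair, so 15 + 1 = 16.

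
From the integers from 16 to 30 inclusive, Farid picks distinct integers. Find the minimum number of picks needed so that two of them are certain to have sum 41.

11

A set avoiding the sum 41 can contain at most one of each pair {x, 41−x}, plus the 5 elements whose complement lies outside the range.
The integers 21, …, 30 (10 of them) are such a set: any two sum to at least 21+22 = 43 > 41.
By pigeonhole, any 11th integer completes one of the 5 pairs, so 11 choices force a sum of 41.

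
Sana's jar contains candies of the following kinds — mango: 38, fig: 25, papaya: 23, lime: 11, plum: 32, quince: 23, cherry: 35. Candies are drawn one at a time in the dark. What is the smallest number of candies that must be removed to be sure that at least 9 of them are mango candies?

In the worst case for collecting mango candies, every non-mango candy comes out first.
There are 25 + 23 + 11 + 32 + 23 + 35 = 149 non-mango candies altogether.
After those, each further candy must be mango, so 149 + 9 = 158 draws guarantee 9 mango candies.

158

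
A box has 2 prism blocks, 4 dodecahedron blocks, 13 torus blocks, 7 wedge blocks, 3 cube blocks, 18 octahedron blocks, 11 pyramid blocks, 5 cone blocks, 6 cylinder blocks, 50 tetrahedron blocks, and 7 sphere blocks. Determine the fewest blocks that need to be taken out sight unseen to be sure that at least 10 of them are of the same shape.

An adversary could hand out at most 9 blocks per shape (7 shapes run out sooner): 2 + 4 + 9 + 7 + 3 + 9 + 9 + 5 + 6 + 9 + 7 = 70 blocks and still no shape has 10.
By pigeonhole, one more block lands in a shape already at 9, so 71 draws are enough and 70 are not.

71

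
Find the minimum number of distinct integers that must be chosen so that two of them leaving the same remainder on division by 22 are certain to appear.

Pigeonhole: the 22 residue classes mod 22 are the pigeonholes.
With 22 integers one could put 1 in each residue class and have no class reach 2.
The 23rd integer pushes some class to 2, so 22·1 + 1 = 23.

23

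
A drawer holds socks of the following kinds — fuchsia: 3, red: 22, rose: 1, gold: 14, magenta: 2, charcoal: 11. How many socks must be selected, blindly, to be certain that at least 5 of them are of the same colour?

An adversary could hand out at most 4 socks per colour (fuchsia, rose, magenta run out sooner): 3 + 4 + 1 + 4 + 2 + 4 = 18 socks and still no colour has 5.
Pigeonhole: one more sock lands in a colour already at 4, so 19 draws are enough and 18 are not.

19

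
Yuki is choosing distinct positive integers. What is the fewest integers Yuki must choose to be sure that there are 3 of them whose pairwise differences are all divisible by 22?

45

Integers whose pairwise differences are multiples of 22 are exactly those sharing a remainder mod 22. By pigeonhole, the 22 residue classes mod 22 are the pigeonholes.
With 44 integers one could put 2 in each residue class and have no class reach 3.
The 45th integer pushes some class to 3, so 22·2 + 1 = 45.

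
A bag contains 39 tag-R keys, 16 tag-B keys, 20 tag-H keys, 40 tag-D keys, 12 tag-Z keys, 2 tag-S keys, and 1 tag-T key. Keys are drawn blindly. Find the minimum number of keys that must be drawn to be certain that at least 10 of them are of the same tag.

The 7 tags are the holes; the keys drawn are the pigeons.
To avoid 10 of any one tag, the worst case takes at most 9 of each tag, or every key of a tag that has fewer than 9.
That gives 9 + 9 + 9 + 9 + 9 + 2 + 1 = 48 keys with no tag reaching 10.
The next key forces some tag to 10, so 48 + 1 = 49.

49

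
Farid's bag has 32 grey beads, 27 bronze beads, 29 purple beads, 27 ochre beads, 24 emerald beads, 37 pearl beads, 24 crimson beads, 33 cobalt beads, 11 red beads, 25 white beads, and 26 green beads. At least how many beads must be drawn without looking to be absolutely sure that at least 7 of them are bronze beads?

275

In the worst case for collecting bronze beads, every non-bronze bead comes out first.
There are 32 + 29 + 27 + 24 + 37 + 24 + 33 + 11 + 25 + 26 = 268 non-bronze beads altogether.
After those, each further bead must be bronze, so 268 + 7 = 275 draws guarantee 7 bronze beads.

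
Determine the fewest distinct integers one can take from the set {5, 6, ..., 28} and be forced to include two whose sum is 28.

Group the elements by complementary pair {x, 28−x}: {5,23}, {6,22}, {7,21}, …, giving 9 two-element pairs, the single value 14 (it cannot pair with itself since the integers are distinct), and 5 integers whose partner 28−x falls outside [5,28].
Treating each of those 15 groups as a pigeonhole, one can pick one integer per group — 15 integers — with no two summing to 28.
The 16th integer lands in an occupied pair, forcing a sum of 28.

16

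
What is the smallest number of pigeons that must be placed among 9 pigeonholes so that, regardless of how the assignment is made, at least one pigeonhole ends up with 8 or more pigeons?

64

With 63 pigeons one could put exactly 7 in each of the 9 pigeonholes, and no pigeonhole would reach 8.
One more pigeon must land in a pigeonhole that already has 7, giving it 8.
So 9 × 7 + 1 = 64 pigeons are required.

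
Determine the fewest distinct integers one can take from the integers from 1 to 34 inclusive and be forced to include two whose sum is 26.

Group the elements by complementary pair {x, 26−x}: {1,25}, {2,24}, {3,23}, …, giving 12 two-element pairs; the single value 13 (it cannot pair with itself since the integers are distinct); and 9 integers whose partner 26−x falls outside [1,34].
Treating each of those 22 groups as a pigeonhole, one can pick one integer per group — 22 integers — with no two summing to 26.
The 23rd integer lands in an occupied pair, forcing a sum of 26.

23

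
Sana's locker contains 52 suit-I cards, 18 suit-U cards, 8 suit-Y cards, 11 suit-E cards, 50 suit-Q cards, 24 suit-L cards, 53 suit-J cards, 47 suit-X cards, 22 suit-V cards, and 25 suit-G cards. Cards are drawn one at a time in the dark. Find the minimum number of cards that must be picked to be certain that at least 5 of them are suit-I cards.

263

In the worst case for collecting suit-I cards, every non-suit-I card comes out first.
There are 18 + 8 + 11 + 50 + 24 + 53 + 47 + 22 + 25 = 258 non-suit-I cards altogether.
After those, each further card must be suit-I, so 258 + 5 = 263 draws guarantee 5 suit-I cards.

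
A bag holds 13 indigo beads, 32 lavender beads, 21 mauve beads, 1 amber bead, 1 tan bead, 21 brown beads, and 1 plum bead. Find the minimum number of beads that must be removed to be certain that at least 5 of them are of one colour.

The 7 colours are the holes; the beads drawn are the pigeons.
To avoid 5 of any one colour, the worst case takes at most 4 of each colour, or every bead of a colour that has fewer than 4.
That gives 4 + 4 + 4 + 1 + 1 + 4 + 1 = 19 beads with no colour reaching 5.
The next bead forces some colour to 5, so 19 + 1 = 20.

20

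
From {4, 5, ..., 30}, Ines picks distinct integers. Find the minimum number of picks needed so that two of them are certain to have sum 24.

20

Two chosen integers sum to 24 exactly when both halves of some pair {x, 24−x} with 4 ≤ x ≤ 24−x ≤ 20 are chosen — 8 such pairs.
The remaining 11 elements (those with no distinct partner in range) can never complete a 24-sum, so the worst case takes all of them and one from each pair: 11 + 8 = 19.
By pigeonhole, the 20th integer has to be the second member of some pair, so 19 + 1 = 20.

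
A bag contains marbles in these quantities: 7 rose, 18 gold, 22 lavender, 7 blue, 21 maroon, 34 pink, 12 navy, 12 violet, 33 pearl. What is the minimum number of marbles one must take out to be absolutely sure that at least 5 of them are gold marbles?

In the worst case for collecting gold marbles, every non-gold marble comes out first.
There are 7 + 22 + 7 + 21 + 34 + 12 + 12 + 33 = 148 non-gold marbles altogether.
After those, each further marble must be gold, so 148 + 5 = 153 draws guarantee 5 gold marbles.

153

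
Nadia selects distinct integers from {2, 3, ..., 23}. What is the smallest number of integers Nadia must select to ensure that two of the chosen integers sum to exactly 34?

Group the elements by complementary pair {x, 34−x}: {11,23}, {12,22}, {13,21}, …, giving 6 two-element pairs, the single value 17 (it cannot pair with itself since the integers are distinct), and 9 integers whose partner 34−x falls outside [2,23].
By the pigeonhole principle, treating each of those 16 groups as a pigeonhole, one can pick one integer per group — 16 integers — with no two summing to 34.
The 17th integer lands in an occupied pair, forcing a sum of 34.

17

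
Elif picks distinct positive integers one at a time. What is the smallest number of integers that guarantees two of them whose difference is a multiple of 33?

34

Integers whose pairwise differences are multiples of 33 are exactly those sharing a remainder mod 33. By pigeonhole, the 33 residue classes mod 33 are the pigeonholes.
With 33 integers one could put 1 in each residue class and have no class reach 2.
The 34th integer pushes some class to 2, so 33·1 + 1 = 34.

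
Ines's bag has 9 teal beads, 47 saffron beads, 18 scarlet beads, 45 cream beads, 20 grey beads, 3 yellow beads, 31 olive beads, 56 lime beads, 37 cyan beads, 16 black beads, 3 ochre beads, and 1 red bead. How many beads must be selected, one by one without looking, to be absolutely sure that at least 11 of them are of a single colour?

97

An adversary could hand out at most 10 beads per colour (4 colours run out sooner): 9 + 10 + 10 + 10 + 10 + 3 + 10 + 10 + 10 + 10 + 3 + 1 = 96 beads and still no colour has 11.
By the pigeonhole principle, one more bead lands in a colour already at 10, so 97 draws are enough and 96 are not.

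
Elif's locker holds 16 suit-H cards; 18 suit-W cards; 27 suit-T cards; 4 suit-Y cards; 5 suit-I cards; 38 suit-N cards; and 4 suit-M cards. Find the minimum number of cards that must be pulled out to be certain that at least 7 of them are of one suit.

Put each drawn card into a box by suit. The largest draw with every box below 7 takes min(count, 6) from each suit; suits with fewer than 6 contribute all they have.
Σ min(cᵢ, 6) = 6 + 6 + 6 + 4 + 5 + 6 + 4 = 37.
Draw number 37 + 1 = 38 must push one box to 7.

38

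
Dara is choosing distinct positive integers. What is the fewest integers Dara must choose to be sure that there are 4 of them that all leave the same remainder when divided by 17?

52

The 17 residue classes mod 17 are the pigeonholes.
With 51 integers one could put 3 in each residue class and have no class reach 4.
The 52nd integer pushes some class to 4, so 17·3 + 1 = 52.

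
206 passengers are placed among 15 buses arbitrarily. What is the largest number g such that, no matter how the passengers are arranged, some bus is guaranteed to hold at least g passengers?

14

By the pigeonhole principle, the 15 buses are the holes and the 206 passengers are the pigeons.
If every bus held at most 13 passengers, the total would be at most 15 × 13 = 195, which is less than 206.
So some bus holds at least ⌈206/15⌉ = 14 passengers.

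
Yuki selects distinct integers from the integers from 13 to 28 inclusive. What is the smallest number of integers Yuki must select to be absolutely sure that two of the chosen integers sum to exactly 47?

Group the elements by complementary pair {x, 47−x}: {19,28}, {20,27}, {21,26}, …, giving 5 two-element pairs and 6 integers whose partner 47−x falls outside [13,28].
By the pigeonhole principle, treating each of those 11 groups as a pigeonhole, one can pick one integer per group — 11 integers — with no two summing to 47.
The 12th integer lands in an occupied pair, forcing a sum of 47.

12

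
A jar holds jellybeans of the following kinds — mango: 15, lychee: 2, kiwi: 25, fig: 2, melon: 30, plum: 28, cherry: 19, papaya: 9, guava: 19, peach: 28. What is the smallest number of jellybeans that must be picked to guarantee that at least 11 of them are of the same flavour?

84

The 10 flavours are the holes; the jellybeans drawn are the pigeons.
To avoid 11 of any one flavour, the worst case takes at most 10 of each flavour, or every jellybean of a flavour that has fewer than 10.
That gives 10 + 2 + 10 + 2 + 10 + 10 + 10 + 9 + 10 + 10 = 83 jellybeans with no flavour reaching 11.
The next jellybean forces some flavour to 11, so 83 + 1 = 84.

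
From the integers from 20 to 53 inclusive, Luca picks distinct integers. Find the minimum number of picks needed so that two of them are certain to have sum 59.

Two chosen integers sum to 59 exactly when both halves of some pair {x, 59−x} with 20 ≤ x ≤ 59−x ≤ 39 are chosen — 10 such pairs.
The remaining 14 elements (those with no distinct partner in range) can never complete a 59-sum, so the worst case takes all of them and one from each pair: 14 + 10 = 24.
The 25th integer has to be the second member of some pair, so 24 + 1 = 25.

25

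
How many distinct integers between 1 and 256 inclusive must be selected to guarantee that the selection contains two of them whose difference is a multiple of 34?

Integers whose pairwise differences are multiples of 34 are exactly those sharing a remainder mod 34. By pigeonhole, the 34 residue classes mod 34 are the pigeonholes.
With 34 integers one could put 1 in each residue class and have no class reach 2.
The 35th integer pushes some class to 2, so 34·1 + 1 = 35.

35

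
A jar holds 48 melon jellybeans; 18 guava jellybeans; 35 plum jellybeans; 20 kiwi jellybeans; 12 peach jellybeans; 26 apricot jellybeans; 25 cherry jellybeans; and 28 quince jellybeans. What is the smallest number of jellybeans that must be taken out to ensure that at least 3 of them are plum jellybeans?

180

In the worst case for collecting plum jellybeans, every non-plum jellybean comes out first.
There are 48 + 18 + 20 + 12 + 26 + 25 + 28 = 177 non-plum jellybeans altogether.
After those, each further jellybean must be plum, so 177 + 3 = 180 draws guarantee 3 plum jellybeans.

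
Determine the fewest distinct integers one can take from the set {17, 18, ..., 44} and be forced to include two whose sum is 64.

A set avoiding the sum 64 can contain at most one of each pair {x, 64−x}, plus the 4 elements whose complement lies outside the range or equal to its own complement.
The integers 17, …, 32 (16 of them) are such a set: any two sum to at least 17+18 = 35 and at most 31+32 = 63 < 64.
By the pigeonhole principle, any 17th integer completes one of the 12 pairs, so 17 choices force a sum of 64.

17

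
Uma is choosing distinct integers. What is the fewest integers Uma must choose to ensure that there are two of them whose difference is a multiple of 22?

23

Integers whose pairwise differences are multiples of 22 are exactly those sharing a remainder mod 22. By pigeonhole, the 22 residue classes mod 22 are the pigeonholes.
With 22 integers one could put 1 in each residue class and have no class reach 2.
The 23rd integer pushes some class to 2, so 22·1 + 1 = 23.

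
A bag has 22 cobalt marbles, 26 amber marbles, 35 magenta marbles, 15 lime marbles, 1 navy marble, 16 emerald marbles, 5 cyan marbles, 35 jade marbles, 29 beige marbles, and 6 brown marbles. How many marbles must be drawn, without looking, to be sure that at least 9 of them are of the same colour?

69

An adversary could hand out at most 8 marbles per colour (navy, cyan, brown run out sooner): 8 + 8 + 8 + 8 + 1 + 8 + 5 + 8 + 8 + 6 = 68 marbles and still no colour has 9.
By the pigeonhole principle, one more marble lands in a colour already at 8, so 69 draws are enough and 68 are not.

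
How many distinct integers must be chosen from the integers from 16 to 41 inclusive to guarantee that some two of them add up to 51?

Group the elements by complementary pair {x, 51−x}: {16,35}, {17,34}, {18,33}, …, giving 10 two-element pairs and 6 integers whose partner 51−x falls outside [16,41].
By pigeonhole, treating each of those 16 groups as a pigeonhole, one can pick one integer per group — 16 integers — with no two summing to 51.
The 17th integer lands in an occupied pair, forcing a sum of 51.

17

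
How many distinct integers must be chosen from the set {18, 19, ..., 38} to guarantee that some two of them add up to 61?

14

A set avoiding the sum 61 can contain at most one of each pair {x, 61−x}, plus the 5 elements whose complement lies outside the range.
The integers 18, …, 30 (13 of them) are such a set: any two sum to at least 18+19 = 37 and at most 29+30 = 59 < 61.
Pigeonhole: any 14th integer completes one of the 8 pairs, so 14 choices force a sum of 61.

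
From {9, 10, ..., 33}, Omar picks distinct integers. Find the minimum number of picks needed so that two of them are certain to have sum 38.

16

A set avoiding the sum 38 can contain at most one of each pair {x, 38−x}, plus the 5 elements whose complement lies outside the range or equal to its own complement.
The integers 19, …, 33 (15 of them) are such a set: any two sum to at least 19+20 = 39 > 38.
By the pigeonhole principle, any 16th integer completes one of the 10 pairs, so 16 choices force a sum of 38.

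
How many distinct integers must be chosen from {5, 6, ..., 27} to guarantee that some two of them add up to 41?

17

Group the elements by complementary pair {x, 41−x}: {14,27}, {15,26}, {16,25}, …, giving 7 two-element pairs and 9 integers whose partner 41−x falls outside [5,27].
Treating each of those 16 groups as a pigeonhole, one can pick one integer per group — 16 integers — with no two summing to 41.
The 17th integer lands in an occupied pair, forcing a sum of 41.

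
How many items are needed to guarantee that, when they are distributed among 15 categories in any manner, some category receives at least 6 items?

76

With 75 items one could put exactly 5 in each of the 15 categories, and no category would reach 6.
By the pigeonhole principle, one more item must land in a category that already has 5, giving it 6.
So 15 × 5 + 1 = 76 items are required.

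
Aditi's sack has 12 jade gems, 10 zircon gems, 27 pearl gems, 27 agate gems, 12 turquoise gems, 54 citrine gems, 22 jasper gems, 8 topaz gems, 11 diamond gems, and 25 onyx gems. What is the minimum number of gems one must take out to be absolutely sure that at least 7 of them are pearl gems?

In the worst case for collecting pearl gems, every non-pearl gem comes out first.
There are 12 + 10 + 27 + 12 + 54 + 22 + 8 + 11 + 25 = 181 non-pearl gems altogether.
After those, each further gem must be pearl, so 181 + 7 = 188 draws guarantee 7 pearl gems.

188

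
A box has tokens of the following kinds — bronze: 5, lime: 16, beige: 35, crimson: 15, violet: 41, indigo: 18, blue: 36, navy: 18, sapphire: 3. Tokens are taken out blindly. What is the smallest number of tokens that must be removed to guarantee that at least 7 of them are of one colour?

An adversary could hand out at most 6 tokens per colour (bronze, sapphire run out sooner): 5 + 6 + 6 + 6 + 6 + 6 + 6 + 6 + 3 = 50 tokens and still no colour has 7.
One more token lands in a colour already at 6, so 51 draws are enough and 50 are not.

51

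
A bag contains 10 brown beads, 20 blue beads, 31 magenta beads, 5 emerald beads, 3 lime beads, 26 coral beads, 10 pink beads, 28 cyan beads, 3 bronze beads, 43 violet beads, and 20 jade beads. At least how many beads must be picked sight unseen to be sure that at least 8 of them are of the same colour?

68

The 11 colours are the holes; the beads drawn are the pigeons.
To avoid 8 of any one colour, the worst case takes at most 7 of each colour, or every bead of a colour that has fewer than 7.
That gives 7 + 7 + 7 + 5 + 3 + 7 + 7 + 7 + 3 + 7 + 7 = 67 beads with no colour reaching 8.
The next bead forces some colour to 8, so 67 + 1 = 68.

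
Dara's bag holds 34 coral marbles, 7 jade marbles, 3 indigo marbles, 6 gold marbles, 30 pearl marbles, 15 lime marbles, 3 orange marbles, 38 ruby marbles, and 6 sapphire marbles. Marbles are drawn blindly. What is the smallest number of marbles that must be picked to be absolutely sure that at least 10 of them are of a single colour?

62

An adversary could hand out at most 9 marbles per colour (5 colours run out sooner): 9 + 7 + 3 + 6 + 9 + 9 + 3 + 9 + 6 = 61 marbles and still no colour has 10.
By the pigeonhole principle, one more marble lands in a colour already at 9, so 62 draws are enough and 61 are not.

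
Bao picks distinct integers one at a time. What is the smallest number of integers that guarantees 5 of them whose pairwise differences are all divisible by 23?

Integers whose pairwise differences are multiples of 23 are exactly those sharing a remainder mod 23. The 23 residue classes mod 23 are the pigeonholes.
With 92 integers one could put 4 in each residue class and have no class reach 5.
The 93rd integer pushes some class to 5, so 23·4 + 1 = 93.

93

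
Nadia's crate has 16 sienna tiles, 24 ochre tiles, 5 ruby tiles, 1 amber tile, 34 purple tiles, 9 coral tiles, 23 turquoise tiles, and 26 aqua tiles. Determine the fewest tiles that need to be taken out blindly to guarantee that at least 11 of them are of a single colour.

An adversary could hand out at most 10 tiles per colour (ruby, amber, coral run out sooner): 10 + 10 + 5 + 1 + 10 + 9 + 10 + 10 = 65 tiles and still no colour has 11.
By pigeonhole, one more tile lands in a colour already at 10, so 66 draws are enough and 65 are not.

66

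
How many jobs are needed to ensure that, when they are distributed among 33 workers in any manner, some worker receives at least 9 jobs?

With 264 jobs one could put exactly 8 in each of the 33 workers, and no worker would reach 9.
By pigeonhole, one more job must land in a worker that already has 8, giving it 9.
So 33 × 8 + 1 = 265 jobs are required.

265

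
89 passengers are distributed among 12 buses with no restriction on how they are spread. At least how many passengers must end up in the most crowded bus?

8

The 12 buses are the holes and the 89 passengers are the pigeons.
If every bus held at most 7 passengers, the total would be at most 12 × 7 = 84, which is less than 89.
So some bus holds at least ⌈89/12⌉ = 8 passengers.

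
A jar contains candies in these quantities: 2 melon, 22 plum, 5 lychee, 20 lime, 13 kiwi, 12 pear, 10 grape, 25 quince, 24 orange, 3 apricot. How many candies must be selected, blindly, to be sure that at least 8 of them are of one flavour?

60

An adversary could hand out at most 7 candies per flavour (melon, lychee, apricot run out sooner): 2 + 7 + 5 + 7 + 7 + 7 + 7 + 7 + 7 + 3 = 59 candies and still no flavour has 8.
One more candy lands in a flavour already at 7, so 60 draws are enough and 59 are not.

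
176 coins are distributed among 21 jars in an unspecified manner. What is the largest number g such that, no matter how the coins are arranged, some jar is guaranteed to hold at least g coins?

9

The 21 jars are the holes and the 176 coins are the pigeons.
If every jar held at most 8 coins, the total would be at most 21 × 8 = 168, which is less than 176.
So some jar holds at least ⌈176/21⌉ = 9 coins.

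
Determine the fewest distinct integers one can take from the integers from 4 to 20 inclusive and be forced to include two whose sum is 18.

13

Group the elements by complementary pair {x, 18−x}: {4,14}, {5,13}, {6,12}, …, giving 5 two-element pairs, the single value 9 (it cannot pair with itself since the integers are distinct), and 6 integers whose partner 18−x falls outside [4,20].
Treating each of those 12 groups as a pigeonhole, one can pick one integer per group — 12 integers — with no two summing to 18.
The 13th integer lands in an occupied pair, forcing a sum of 18.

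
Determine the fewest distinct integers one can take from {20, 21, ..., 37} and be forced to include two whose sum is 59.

11

Group the elements by complementary pair {x, 59−x}: {22,37}, {23,36}, {24,35}, …, giving 8 two-element pairs and 2 integers whose partner 59−x falls outside [20,37].
Treating each of those 10 groups as a pigeonhole, one can pick one integer per group — 10 integers — with no two summing to 59.
The 11th integer lands in an occupied pair, forcing a sum of 59.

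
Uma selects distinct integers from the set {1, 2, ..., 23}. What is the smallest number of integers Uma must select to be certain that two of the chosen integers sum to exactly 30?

16

Two chosen integers sum to 30 exactly when both halves of some pair {x, 30−x} with 7 ≤ x ≤ 30−x ≤ 23 are chosen — 8 such pairs.
The remaining 7 elements (those with no distinct partner in range) can never complete a 30-sum, so the worst case takes all of them and one from each pair: 7 + 8 = 15.
The 16th integer has to be the second member of some pair, so 15 + 1 = 16.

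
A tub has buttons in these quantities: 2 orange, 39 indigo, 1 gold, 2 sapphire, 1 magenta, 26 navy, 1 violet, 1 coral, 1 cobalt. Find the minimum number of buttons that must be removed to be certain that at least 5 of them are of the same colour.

18

The 9 colours are the holes; the buttons drawn are the pigeons.
To avoid 5 of any one colour, the worst case takes at most 4 of each colour, or every button of a colour that has fewer than 4.
That gives 2 + 4 + 1 + 2 + 1 + 4 + 1 + 1 + 1 = 17 buttons with no colour reaching 5.
The next button forces some colour to 5, so 17 + 1 = 18.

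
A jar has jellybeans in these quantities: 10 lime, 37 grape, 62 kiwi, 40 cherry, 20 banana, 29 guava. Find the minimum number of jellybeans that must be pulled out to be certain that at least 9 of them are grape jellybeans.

In the worst case for collecting grape jellybeans, every non-grape jellybean comes out first.
There are 10 + 62 + 40 + 20 + 29 = 161 non-grape jellybeans altogether.
After those, each further jellybean must be grape, so 161 + 9 = 170 draws guarantee 9 grape jellybeans.

170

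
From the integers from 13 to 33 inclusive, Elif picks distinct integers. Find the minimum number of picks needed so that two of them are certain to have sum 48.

Two chosen integers sum to 48 exactly when both halves of some pair {x, 48−x} with 15 ≤ x ≤ 48−x ≤ 33 are chosen — 9 such pairs.
The remaining 3 elements (those with no distinct partner in range) can never complete a 48-sum, so the worst case takes all of them and one from each pair: 3 + 9 = 12.
The 13th integer has to be the second member of some pair, so 12 + 1 = 13.

13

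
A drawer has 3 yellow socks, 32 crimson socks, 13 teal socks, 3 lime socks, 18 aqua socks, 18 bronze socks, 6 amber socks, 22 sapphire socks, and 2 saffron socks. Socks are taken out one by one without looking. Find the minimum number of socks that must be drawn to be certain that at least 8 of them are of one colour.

The 9 colours are the holes; the socks drawn are the pigeons.
To avoid 8 of any one colour, the worst case takes at most 7 of each colour, or every sock of a colour that has fewer than 7.
That gives 3 + 7 + 7 + 3 + 7 + 7 + 6 + 7 + 2 = 49 socks with no colour reaching 8.
The next sock forces some colour to 8, so 49 + 1 = 50.

50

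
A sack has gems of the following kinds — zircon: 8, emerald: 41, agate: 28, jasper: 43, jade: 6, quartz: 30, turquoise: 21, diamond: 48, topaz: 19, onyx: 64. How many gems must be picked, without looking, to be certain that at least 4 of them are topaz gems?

293

In the worst case for collecting topaz gems, every non-topaz gem comes out first.
There are 8 + 41 + 28 + 43 + 6 + 30 + 21 + 48 + 64 = 289 non-topaz gems altogether.
After those, each further gem must be topaz, so 289 + 4 = 293 draws guarantee 4 topaz gems.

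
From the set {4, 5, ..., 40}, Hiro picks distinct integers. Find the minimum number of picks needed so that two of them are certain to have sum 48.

22

Group the elements by complementary pair {x, 48−x}: {8,40}, {9,39}, {10,38}, …, giving 16 two-element pairs, the single value 24 (it cannot pair with itself since the integers are distinct), and 4 integers whose partner 48−x falls outside [4,40].
Treating each of those 21 groups as a pigeonhole, one can pick one integer per group — 21 integers — with no two summing to 48.
The 22nd integer lands in an occupied pair, forcing a sum of 48.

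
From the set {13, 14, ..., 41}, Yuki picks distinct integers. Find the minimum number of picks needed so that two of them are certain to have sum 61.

19

Two chosen integers sum to 61 exactly when both halves of some pair {x, 61−x} with 20 ≤ x ≤ 61−x ≤ 41 are chosen — 11 such pairs.
The remaining 7 elements (those with no distinct partner in range) can never complete a 61-sum, so the worst case takes all of them and one from each pair: 7 + 11 = 18.
Pigeonhole: the 19th integer has to be the second member of some pair, so 18 + 1 = 19.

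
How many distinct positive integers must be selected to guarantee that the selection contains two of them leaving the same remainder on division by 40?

Pigeonhole: the 40 residue classes mod 40 are the pigeonholes.
With 40 integers one could put 1 in each residue class and have no class reach 2.
The 41st integer pushes some class to 2, so 40·1 + 1 = 41.

41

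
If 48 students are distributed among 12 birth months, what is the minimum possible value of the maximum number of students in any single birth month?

4

The 12 birth months are the holes and the 48 students are the pigeons.
If every birth month held at most 3 students, the total would be at most 12 × 3 = 36, which is less than 48.
So some birth month holds at least ⌈48/12⌉ = 4 students.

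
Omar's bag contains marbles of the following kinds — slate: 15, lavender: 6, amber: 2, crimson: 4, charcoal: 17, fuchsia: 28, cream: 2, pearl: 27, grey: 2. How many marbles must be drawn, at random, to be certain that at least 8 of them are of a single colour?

45

Pigeonhole: put each drawn marble into a box by colour. The largest draw with every box below 8 takes min(count, 7) from each colour; colours with fewer than 7 contribute all they have.
Σ min(cᵢ, 7) = 7 + 6 + 2 + 4 + 7 + 7 + 2 + 7 + 2 = 44.
Draw number 44 + 1 = 45 must push one box to 8.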